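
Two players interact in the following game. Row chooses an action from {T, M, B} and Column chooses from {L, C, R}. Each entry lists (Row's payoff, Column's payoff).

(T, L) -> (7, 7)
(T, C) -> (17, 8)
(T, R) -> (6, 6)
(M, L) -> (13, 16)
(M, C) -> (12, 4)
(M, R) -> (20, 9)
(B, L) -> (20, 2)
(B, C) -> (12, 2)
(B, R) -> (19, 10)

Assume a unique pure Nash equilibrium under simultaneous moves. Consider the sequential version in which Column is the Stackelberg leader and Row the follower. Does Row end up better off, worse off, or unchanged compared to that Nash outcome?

better off

Row best-responds to each possible Column move:
- L: BR = B, leader payoff 2.
- C: BR = T, leader payoff 8.
- R: BR = M, leader payoff 9.
Maximizing over 2, 8, 9, Column chooses R. Subgame-perfect outcome: (M, R) with payoffs (20, 9).
Now find the simultaneous Nash equilibrium.
Row's best replies: L→B; C→T; R→M.
Column's best replies: T→C; M→L; B→R.
Only (T, C) has each player best-responding; Nash payoffs (17, 8).
Row earns 20 sequentially versus 17 at the Nash outcome: better off.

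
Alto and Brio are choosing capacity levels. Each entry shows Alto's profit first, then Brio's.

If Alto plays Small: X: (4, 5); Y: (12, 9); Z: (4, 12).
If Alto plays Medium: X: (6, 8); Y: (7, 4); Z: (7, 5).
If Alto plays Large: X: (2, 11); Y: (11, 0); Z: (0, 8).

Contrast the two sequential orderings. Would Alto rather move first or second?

second

If Alto leads: Brio's best replies are Small→Z, Medium→X, Large→X; Alto's induced payoffs 4, 6, 2; outcome (Medium, X), payoffs (6, 8).
If Brio leads: Alto's best replies are X→Medium, Y→Small, Z→Medium; Brio's induced payoffs 8, 9, 5; outcome (Small, Y), payoffs (12, 9).
Alto gets 6 moving first and 12 moving second, so Alto prefers to move second.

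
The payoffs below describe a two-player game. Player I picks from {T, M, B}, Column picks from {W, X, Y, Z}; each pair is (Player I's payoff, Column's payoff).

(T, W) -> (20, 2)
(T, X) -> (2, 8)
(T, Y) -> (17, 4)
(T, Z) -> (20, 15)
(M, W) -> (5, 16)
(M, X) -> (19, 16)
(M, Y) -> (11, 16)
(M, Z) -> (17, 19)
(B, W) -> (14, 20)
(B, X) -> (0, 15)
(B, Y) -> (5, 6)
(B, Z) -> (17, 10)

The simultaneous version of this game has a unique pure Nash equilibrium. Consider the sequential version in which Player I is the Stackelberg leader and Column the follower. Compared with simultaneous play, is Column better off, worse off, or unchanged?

unchanged

Solve by backward induction (Player I leads).
- T: BR = Z, leader payoff 20.
- M: BR = Z, leader payoff 17.
- B: BR = W, leader payoff 14.
Among 20, 17, 14, the best is 20 at T. Subgame-perfect outcome: (T, Z) with payoffs (20, 15).
Now find the simultaneous Nash equilibrium.
Player I's best replies: W→T; X→M; Y→T; Z→T.
Column's best replies: T→Z; M→Z; B→W.
Only (T, Z) has each player best-responding; Nash payoffs (20, 15).
Column earns 15 sequentially versus 15 at the Nash outcome: unchanged.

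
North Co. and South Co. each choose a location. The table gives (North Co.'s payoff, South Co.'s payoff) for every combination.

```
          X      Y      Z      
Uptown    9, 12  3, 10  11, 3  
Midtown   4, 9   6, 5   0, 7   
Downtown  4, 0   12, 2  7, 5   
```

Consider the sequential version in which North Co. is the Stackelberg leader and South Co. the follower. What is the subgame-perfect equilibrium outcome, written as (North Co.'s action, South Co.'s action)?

Backward induction with North Co. moving first.
- Uptown → South Co. plays X (best of 12, 10, 3); North Co. gets 9.
- Midtown → South Co. plays X (best of 9, 5, 7); North Co. gets 4.
- Downtown → South Co. plays Z (best of 0, 2, 5); North Co. gets 7.
North Co.'s induced payoffs are 9, 4, 7, so North Co. commits to Uptown. Subgame-perfect outcome: (Uptown, X) with payoffs (9, 12).

(Uptown, X)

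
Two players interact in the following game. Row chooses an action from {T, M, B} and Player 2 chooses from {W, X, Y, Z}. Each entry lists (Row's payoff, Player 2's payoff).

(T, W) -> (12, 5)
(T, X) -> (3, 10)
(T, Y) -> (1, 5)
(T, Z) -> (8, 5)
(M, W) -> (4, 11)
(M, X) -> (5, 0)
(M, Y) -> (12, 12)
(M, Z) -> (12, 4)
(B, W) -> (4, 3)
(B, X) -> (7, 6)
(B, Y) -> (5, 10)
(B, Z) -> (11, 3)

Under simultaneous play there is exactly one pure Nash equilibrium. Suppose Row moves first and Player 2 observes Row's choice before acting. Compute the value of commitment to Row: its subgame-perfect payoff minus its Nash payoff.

0

Work backward from Player 2's decision.
- T: Player 2 compares 5, 10, 5, 5 and picks X; Row would get 3.
- M: Player 2 compares 11, 0, 12, 4 and picks Y; Row would get 12.
- B: Player 2 compares 3, 6, 10, 3 and picks Y; Row would get 5.
Maximizing over 3, 12, 5, Row chooses M. Subgame-perfect outcome: (M, Y) with payoffs (12, 12).
Now find the simultaneous Nash equilibrium.
Row's best replies: W→T; X→B; Y→M; Z→M.
Player 2's best replies: T→X; M→Y; B→Y.
Only (M, Y) has each player best-responding; Nash payoffs (12, 12).
Row's commitment gain: 12 − 12 = 0.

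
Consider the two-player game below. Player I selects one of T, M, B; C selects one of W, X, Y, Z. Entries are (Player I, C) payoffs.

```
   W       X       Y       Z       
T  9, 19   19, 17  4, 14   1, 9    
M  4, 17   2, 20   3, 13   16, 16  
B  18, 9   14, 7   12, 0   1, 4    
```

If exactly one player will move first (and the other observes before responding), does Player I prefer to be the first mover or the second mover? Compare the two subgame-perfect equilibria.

second

If Player I leads: C's best replies are T→W, M→X, B→W; Player I's induced payoffs 9, 2, 18; outcome (B, W), payoffs (18, 9).
If C leads: Player I's best replies are W→B, X→T, Y→B, Z→M; C's induced payoffs 9, 17, 0, 16; outcome (T, X), payoffs (19, 17).
Player I gets 18 moving first and 19 moving second, so Player I prefers to move second.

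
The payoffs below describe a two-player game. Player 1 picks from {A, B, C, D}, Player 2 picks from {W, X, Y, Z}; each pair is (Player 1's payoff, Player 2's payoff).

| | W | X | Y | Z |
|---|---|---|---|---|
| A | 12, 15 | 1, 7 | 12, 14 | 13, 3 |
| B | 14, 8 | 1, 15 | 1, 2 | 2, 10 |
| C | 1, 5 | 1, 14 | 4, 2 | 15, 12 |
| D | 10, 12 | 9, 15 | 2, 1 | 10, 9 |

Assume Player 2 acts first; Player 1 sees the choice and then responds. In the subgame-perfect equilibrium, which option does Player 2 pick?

X

Backward induction with Player 2 moving first.
- W → Player 1 plays B (best of 12, 14, 1, 10); Player 2 gets 8.
- X → Player 1 plays D (best of 1, 1, 1, 9); Player 2 gets 15.
- Y → Player 1 plays A (best of 12, 1, 4, 2); Player 2 gets 14.
- Z → Player 1 plays C (best of 13, 2, 15, 10); Player 2 gets 12.
Among 8, 15, 14, 12, the best is 15 at X. Subgame-perfect outcome: (D, X) with payoffs (9, 15).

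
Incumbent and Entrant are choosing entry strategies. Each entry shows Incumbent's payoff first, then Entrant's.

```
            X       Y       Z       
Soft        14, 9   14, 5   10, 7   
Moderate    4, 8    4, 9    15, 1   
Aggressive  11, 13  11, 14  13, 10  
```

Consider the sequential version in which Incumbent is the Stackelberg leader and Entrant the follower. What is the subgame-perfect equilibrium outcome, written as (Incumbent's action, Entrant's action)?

Solve by backward induction (Incumbent leads).
- Soft: BR = X, leader payoff 14.
- Moderate: BR = Y, leader payoff 4.
- Aggressive: BR = Y, leader payoff 11.
Maximizing over 14, 4, 11, Incumbent chooses Soft. Subgame-perfect outcome: (Soft, X) with payoffs (14, 9).

(Soft, X)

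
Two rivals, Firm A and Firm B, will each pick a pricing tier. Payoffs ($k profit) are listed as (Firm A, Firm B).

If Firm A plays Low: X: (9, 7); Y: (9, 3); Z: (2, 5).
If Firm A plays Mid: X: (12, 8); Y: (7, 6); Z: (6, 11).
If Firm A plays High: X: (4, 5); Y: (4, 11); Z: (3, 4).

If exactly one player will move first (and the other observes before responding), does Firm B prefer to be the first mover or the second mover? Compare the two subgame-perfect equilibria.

If Firm A leads: Firm B's best replies are Low→X, Mid→Z, High→Y; Firm A's induced payoffs 9, 6, 4; outcome (Low, X), payoffs (9, 7).
If Firm B leads: Firm A's best replies are X→Mid, Y→Low, Z→Mid; Firm B's induced payoffs 8, 3, 11; outcome (Mid, Z), payoffs (6, 11).
Firm B gets 11 moving first and 7 moving second, so Firm B prefers to move first.

first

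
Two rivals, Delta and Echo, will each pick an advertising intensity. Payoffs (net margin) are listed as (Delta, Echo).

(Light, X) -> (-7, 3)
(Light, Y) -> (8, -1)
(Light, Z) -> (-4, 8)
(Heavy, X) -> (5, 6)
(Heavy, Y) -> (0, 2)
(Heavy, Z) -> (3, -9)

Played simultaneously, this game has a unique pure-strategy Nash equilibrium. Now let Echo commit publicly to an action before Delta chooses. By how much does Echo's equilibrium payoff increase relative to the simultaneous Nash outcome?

0

Delta best-responds to each possible Echo move:
- X: Delta compares -7, 5 and picks Heavy; Echo would get 6.
- Y: Delta compares 8, 0 and picks Light; Echo would get -1.
- Z: Delta compares -4, 3 and picks Heavy; Echo would get -9.
Among 6, -1, -9, the best is 6 at X. Subgame-perfect outcome: (Heavy, X) with payoffs (5, 6).
Under simultaneous play:
Delta's best replies: X→Heavy; Y→Light; Z→Heavy.
Echo's best replies: Light→Z; Heavy→X.
The unique mutual best reply is (Heavy, X), giving (5, 6).
Echo's commitment gain: 6 − 6 = 0.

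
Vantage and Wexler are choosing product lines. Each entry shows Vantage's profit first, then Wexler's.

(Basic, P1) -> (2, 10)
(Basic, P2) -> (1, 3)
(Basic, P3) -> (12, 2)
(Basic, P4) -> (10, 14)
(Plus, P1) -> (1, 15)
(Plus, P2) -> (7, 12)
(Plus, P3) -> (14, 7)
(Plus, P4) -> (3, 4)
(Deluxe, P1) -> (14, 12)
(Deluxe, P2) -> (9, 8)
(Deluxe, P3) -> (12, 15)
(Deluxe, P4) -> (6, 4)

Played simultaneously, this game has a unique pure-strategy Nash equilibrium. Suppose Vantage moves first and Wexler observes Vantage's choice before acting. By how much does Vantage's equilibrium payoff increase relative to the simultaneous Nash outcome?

Work backward from Wexler's decision.
- Basic: BR = P4, leader payoff 10.
- Plus: BR = P1, leader payoff 1.
- Deluxe: BR = P3, leader payoff 12.
Maximizing over 10, 1, 12, Vantage chooses Deluxe. Subgame-perfect outcome: (Deluxe, P3) with payoffs (12, 15).
Under simultaneous play:
Vantage's best replies: P1→Deluxe; P2→Deluxe; P3→Plus; P4→Basic.
Wexler's best replies: Basic→P4; Plus→P1; Deluxe→P3.
Only (Basic, P4) has each player best-responding; Nash payoffs (10, 14).
Vantage's commitment gain: 12 − 10 = 2.

2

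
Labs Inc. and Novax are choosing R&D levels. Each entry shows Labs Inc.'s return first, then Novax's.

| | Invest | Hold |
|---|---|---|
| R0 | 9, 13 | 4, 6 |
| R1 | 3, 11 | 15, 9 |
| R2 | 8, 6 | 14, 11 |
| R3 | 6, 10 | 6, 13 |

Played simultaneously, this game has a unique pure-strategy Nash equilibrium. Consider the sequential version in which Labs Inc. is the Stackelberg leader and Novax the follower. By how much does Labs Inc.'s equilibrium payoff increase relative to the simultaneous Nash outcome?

Work backward from Novax's decision.
- R0: Novax compares 13, 6 and picks Invest; Labs Inc. would get 9.
- R1: Novax compares 11, 9 and picks Invest; Labs Inc. would get 3.
- R2: Novax compares 6, 11 and picks Hold; Labs Inc. would get 14.
- R3: Novax compares 10, 13 and picks Hold; Labs Inc. would get 6.
Labs Inc.'s induced payoffs are 9, 3, 14, 6, so Labs Inc. commits to R2. Subgame-perfect outcome: (R2, Hold) with payoffs (14, 11).
Under simultaneous play:
Labs Inc.'s best replies: Invest→R0; Hold→R1.
Novax's best replies: R0→Invest; R1→Invest; R2→Hold; R3→Hold.
Only (R0, Invest) has each player best-responding; Nash payoffs (9, 13).
Labs Inc.'s commitment gain: 14 − 9 = 5.

5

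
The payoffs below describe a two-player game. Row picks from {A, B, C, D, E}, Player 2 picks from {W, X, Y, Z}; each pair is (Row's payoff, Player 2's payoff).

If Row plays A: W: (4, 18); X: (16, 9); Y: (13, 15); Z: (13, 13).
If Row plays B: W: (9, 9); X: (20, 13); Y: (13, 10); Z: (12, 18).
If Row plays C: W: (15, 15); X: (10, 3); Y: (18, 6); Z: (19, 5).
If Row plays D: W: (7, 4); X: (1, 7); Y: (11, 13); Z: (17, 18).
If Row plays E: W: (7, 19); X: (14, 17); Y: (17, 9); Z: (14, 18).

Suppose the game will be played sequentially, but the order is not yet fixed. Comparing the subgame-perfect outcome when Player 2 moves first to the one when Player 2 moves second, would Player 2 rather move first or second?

second

If Row leads: Player 2's best replies are A→W, B→Z, C→W, D→Z, E→W; Row's induced payoffs 4, 12, 15, 17, 7; outcome (D, Z), payoffs (17, 18).
If Player 2 leads: Row's best replies are W→C, X→B, Y→C, Z→C; Player 2's induced payoffs 15, 13, 6, 5; outcome (C, W), payoffs (15, 15).
Player 2 gets 15 moving first and 18 moving second, so Player 2 prefers to move second.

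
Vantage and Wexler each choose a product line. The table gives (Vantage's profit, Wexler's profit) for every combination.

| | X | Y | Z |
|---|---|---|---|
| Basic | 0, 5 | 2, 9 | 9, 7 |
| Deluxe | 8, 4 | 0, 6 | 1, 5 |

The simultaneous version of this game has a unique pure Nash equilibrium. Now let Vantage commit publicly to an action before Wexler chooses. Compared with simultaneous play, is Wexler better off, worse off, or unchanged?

unchanged

Work backward from Wexler's decision.
- Basic: Wexler compares 5, 9, 7 and picks Y; Vantage would get 2.
- Deluxe: Wexler compares 4, 6, 5 and picks Y; Vantage would get 0.
Maximizing over 2, 0, Vantage chooses Basic. Subgame-perfect outcome: (Basic, Y) with payoffs (2, 9).
Under simultaneous play:
Vantage's best replies: X→Deluxe; Y→Basic; Z→Basic.
Wexler's best replies: Basic→Y; Deluxe→Y.
Only (Basic, Y) has each player best-responding; Nash payoffs (2, 9).
Wexler earns 9 sequentially versus 9 at the Nash outcome: unchanged.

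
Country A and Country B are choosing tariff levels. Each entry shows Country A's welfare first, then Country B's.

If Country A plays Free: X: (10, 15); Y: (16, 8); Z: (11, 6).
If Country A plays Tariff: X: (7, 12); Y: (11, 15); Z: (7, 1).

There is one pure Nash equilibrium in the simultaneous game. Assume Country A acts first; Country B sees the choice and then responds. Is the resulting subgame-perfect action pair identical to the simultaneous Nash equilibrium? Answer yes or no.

Solve by backward induction (Country A leads).
- Free: BR = X, leader payoff 10.
- Tariff: BR = Y, leader payoff 11.
Country A's induced payoffs are 10, 11, so Country A commits to Tariff. Subgame-perfect outcome: (Tariff, Y) with payoffs (11, 15).
For the simultaneous game, intersect best replies.
Country A's best replies: X→Free; Y→Free; Z→Free.
Country B's best replies: Free→X; Tariff→Y.
The unique mutual best reply is (Free, X), giving (10, 15).
Sequential outcome (Tariff, Y) differs from the Nash profile (Free, X).

no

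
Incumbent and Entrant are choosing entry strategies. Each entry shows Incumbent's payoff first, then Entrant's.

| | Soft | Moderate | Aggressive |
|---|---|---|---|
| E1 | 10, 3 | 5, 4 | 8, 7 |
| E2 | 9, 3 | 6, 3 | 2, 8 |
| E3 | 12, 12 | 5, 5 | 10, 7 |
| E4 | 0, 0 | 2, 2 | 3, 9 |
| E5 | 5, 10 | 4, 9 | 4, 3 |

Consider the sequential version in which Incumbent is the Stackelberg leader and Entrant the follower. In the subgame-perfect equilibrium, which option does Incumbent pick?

E3

Backward induction with Incumbent moving first.
- E1: BR = Aggressive, leader payoff 8.
- E2: BR = Aggressive, leader payoff 2.
- E3: BR = Soft, leader payoff 12.
- E4: BR = Aggressive, leader payoff 3.
- E5: BR = Soft, leader payoff 5.
Maximizing over 8, 2, 12, 3, 5, Incumbent chooses E3. Subgame-perfect outcome: (E3, Soft) with payoffs (12, 12).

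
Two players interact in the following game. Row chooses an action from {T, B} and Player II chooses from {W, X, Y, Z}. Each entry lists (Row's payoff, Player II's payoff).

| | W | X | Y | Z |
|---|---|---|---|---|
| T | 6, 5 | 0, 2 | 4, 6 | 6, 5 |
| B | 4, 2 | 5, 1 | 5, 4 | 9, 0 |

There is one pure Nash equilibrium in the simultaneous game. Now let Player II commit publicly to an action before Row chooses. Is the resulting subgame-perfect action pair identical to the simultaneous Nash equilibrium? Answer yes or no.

Backward induction with Player II moving first.
- W: BR = T, leader payoff 5.
- X: BR = B, leader payoff 1.
- Y: BR = B, leader payoff 4.
- Z: BR = B, leader payoff 0.
Maximizing over 5, 1, 4, 0, Player II chooses W. Subgame-perfect outcome: (T, W) with payoffs (6, 5).
Now find the simultaneous Nash equilibrium.
Row's best replies: W→T; X→B; Y→B; Z→B.
Player II's best replies: T→Y; B→Y.
The unique mutual best reply is (B, Y), giving (5, 4).
Sequential outcome (T, W) differs from the Nash profile (B, Y).

no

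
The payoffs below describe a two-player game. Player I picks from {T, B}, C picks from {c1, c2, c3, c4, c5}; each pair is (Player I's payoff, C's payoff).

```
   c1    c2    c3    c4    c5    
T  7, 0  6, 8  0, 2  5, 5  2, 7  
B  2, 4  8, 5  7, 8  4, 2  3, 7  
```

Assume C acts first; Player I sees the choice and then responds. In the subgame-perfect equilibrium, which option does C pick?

Work backward from Player I's decision.
- c1 → Player I plays T (best of 7, 2); C gets 0.
- c2 → Player I plays B (best of 6, 8); C gets 5.
- c3 → Player I plays B (best of 0, 7); C gets 8.
- c4 → Player I plays T (best of 5, 4); C gets 5.
- c5 → Player I plays B (best of 2, 3); C gets 7.
C's induced payoffs are 0, 5, 8, 5, 7, so C commits to c3. Subgame-perfect outcome: (B, c3) with payoffs (7, 8).

c3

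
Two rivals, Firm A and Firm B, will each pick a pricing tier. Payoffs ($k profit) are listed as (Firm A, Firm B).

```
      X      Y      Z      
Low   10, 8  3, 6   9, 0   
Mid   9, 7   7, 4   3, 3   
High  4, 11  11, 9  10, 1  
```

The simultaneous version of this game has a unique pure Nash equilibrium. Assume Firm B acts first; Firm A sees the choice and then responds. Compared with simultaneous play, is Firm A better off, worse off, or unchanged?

better off

Work backward from Firm A's decision.
- X → Firm A plays Low (best of 10, 9, 4); Firm B gets 8.
- Y → Firm A plays High (best of 3, 7, 11); Firm B gets 9.
- Z → Firm A plays High (best of 9, 3, 10); Firm B gets 1.
Firm B's induced payoffs are 8, 9, 1, so Firm B commits to Y. Subgame-perfect outcome: (High, Y) with payoffs (11, 9).
Under simultaneous play:
Firm A's best replies: X→Low; Y→High; Z→High.
Firm B's best replies: Low→X; Mid→X; High→X.
Only (Low, X) has each player best-responding; Nash payoffs (10, 8).
Firm A earns 11 sequentially versus 10 at the Nash outcome: better off.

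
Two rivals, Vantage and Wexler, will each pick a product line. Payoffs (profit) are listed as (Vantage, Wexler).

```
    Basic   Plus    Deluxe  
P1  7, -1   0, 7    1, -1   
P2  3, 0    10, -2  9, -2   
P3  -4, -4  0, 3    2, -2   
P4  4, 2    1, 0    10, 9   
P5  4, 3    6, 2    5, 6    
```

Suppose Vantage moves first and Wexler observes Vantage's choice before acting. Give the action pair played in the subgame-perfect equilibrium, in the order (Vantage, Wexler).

(P4, Deluxe)

Wexler best-responds to each possible Vantage move:
- P1: Wexler compares -1, 7, -1 and picks Plus; Vantage would get 0.
- P2: Wexler compares 0, -2, -2 and picks Basic; Vantage would get 3.
- P3: Wexler compares -4, 3, -2 and picks Plus; Vantage would get 0.
- P4: Wexler compares 2, 0, 9 and picks Deluxe; Vantage would get 10.
- P5: Wexler compares 3, 2, 6 and picks Deluxe; Vantage would get 5.
Among 0, 3, 0, 10, 5, the best is 10 at P4. Subgame-perfect outcome: (P4, Deluxe) with payoffs (10, 9).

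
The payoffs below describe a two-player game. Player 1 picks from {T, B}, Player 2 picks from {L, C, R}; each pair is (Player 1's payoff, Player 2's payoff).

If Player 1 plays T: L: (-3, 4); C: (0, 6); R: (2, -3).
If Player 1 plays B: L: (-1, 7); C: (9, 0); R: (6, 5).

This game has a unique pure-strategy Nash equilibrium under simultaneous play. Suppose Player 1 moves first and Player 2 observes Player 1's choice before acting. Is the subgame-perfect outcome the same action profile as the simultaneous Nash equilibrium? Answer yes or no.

no

Work backward from Player 2's decision.
- T → Player 2 plays C (best of 4, 6, -3); Player 1 gets 0.
- B → Player 2 plays L (best of 7, 0, 5); Player 1 gets -1.
Player 1's induced payoffs are 0, -1, so Player 1 commits to T. Subgame-perfect outcome: (T, C) with payoffs (0, 6).
Under simultaneous play:
Player 1's best replies: L→B; C→B; R→B.
Player 2's best replies: T→C; B→L.
The unique mutual best reply is (B, L), giving (-1, 7).
Sequential outcome (T, C) differs from the Nash profile (B, L).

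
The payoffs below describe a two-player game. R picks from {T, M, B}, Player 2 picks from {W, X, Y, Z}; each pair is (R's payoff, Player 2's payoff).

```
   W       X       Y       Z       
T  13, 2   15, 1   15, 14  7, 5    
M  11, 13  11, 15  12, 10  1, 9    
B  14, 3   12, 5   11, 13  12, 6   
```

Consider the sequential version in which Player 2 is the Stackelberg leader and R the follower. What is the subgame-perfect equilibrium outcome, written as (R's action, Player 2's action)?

(T, Y)

Solve by backward induction (Player 2 leads).
- W: R compares 13, 11, 14 and picks B; Player 2 would get 3.
- X: R compares 15, 11, 12 and picks T; Player 2 would get 1.
- Y: R compares 15, 12, 11 and picks T; Player 2 would get 14.
- Z: R compares 7, 1, 12 and picks B; Player 2 would get 6.
Among 3, 1, 14, 6, the best is 14 at Y. Subgame-perfect outcome: (T, Y) with payoffs (15, 14).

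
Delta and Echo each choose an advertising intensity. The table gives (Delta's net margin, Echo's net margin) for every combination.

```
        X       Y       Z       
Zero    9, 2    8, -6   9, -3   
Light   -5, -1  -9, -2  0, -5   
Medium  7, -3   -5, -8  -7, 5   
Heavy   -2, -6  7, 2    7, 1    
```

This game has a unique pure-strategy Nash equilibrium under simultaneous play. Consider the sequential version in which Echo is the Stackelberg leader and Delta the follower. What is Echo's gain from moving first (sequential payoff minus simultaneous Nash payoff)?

Backward induction with Echo moving first.
- X: BR = Zero, leader payoff 2.
- Y: BR = Zero, leader payoff -6.
- Z: BR = Zero, leader payoff -3.
Echo's induced payoffs are 2, -6, -3, so Echo commits to X. Subgame-perfect outcome: (Zero, X) with payoffs (9, 2).
Under simultaneous play:
Delta's best replies: X→Zero; Y→Zero; Z→Zero.
Echo's best replies: Zero→X; Light→X; Medium→Z; Heavy→Y.
Only (Zero, X) has each player best-responding; Nash payoffs (9, 2).
Echo's commitment gain: 2 − 2 = 0.

0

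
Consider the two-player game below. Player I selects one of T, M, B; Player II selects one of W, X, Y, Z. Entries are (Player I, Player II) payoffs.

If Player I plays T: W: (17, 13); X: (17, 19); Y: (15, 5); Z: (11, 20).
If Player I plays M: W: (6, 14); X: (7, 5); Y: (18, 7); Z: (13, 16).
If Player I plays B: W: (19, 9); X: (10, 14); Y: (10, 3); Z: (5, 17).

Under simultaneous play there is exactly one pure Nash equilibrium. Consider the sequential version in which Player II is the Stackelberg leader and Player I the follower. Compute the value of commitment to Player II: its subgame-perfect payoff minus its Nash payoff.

3

Work backward from Player I's decision.
- W → Player I plays B (best of 17, 6, 19); Player II gets 9.
- X → Player I plays T (best of 17, 7, 10); Player II gets 19.
- Y → Player I plays M (best of 15, 18, 10); Player II gets 7.
- Z → Player I plays M (best of 11, 13, 5); Player II gets 16.
Player II's induced payoffs are 9, 19, 7, 16, so Player II commits to X. Subgame-perfect outcome: (T, X) with payoffs (17, 19).
Now find the simultaneous Nash equilibrium.
Player I's best replies: W→B; X→T; Y→M; Z→M.
Player II's best replies: T→Z; M→Z; B→Z.
The unique mutual best reply is (M, Z), giving (13, 16).
Player II's commitment gain: 19 − 16 = 3.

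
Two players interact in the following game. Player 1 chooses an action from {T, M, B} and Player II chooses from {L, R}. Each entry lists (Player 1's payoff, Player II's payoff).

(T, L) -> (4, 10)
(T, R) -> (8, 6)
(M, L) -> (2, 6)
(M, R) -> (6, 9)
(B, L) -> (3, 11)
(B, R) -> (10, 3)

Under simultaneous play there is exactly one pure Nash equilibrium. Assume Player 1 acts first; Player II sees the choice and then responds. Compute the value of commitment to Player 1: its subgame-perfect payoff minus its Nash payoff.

Player II best-responds to each possible Player 1 move:
- T: BR = L, leader payoff 4.
- M: BR = R, leader payoff 6.
- B: BR = L, leader payoff 3.
Player 1's induced payoffs are 4, 6, 3, so Player 1 commits to M. Subgame-perfect outcome: (M, R) with payoffs (6, 9).
For the simultaneous game, intersect best replies.
Player 1's best replies: L→T; R→B.
Player II's best replies: T→L; M→R; B→L.
The unique mutual best reply is (T, L), giving (4, 10).
Player 1's commitment gain: 6 − 4 = 2.

2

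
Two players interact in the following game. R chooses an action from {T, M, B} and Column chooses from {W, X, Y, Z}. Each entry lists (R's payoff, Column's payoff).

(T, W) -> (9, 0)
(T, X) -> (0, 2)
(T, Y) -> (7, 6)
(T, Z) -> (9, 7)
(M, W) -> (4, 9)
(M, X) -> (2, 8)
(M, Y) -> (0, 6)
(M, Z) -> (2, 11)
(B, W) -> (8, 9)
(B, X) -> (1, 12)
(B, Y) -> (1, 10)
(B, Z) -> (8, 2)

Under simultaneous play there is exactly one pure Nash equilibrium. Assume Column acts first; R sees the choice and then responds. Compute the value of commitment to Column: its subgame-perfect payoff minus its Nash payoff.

Solve by backward induction (Column leads).
- W: R compares 9, 4, 8 and picks T; Column would get 0.
- X: R compares 0, 2, 1 and picks M; Column would get 8.
- Y: R compares 7, 0, 1 and picks T; Column would get 6.
- Z: R compares 9, 2, 8 and picks T; Column would get 7.
Maximizing over 0, 8, 6, 7, Column chooses X. Subgame-perfect outcome: (M, X) with payoffs (2, 8).
For the simultaneous game, intersect best replies.
R's best replies: W→T; X→M; Y→T; Z→T.
Column's best replies: T→Z; M→Z; B→X.
Only (T, Z) has each player best-responding; Nash payoffs (9, 7).
Column's commitment gain: 8 − 7 = 1.

1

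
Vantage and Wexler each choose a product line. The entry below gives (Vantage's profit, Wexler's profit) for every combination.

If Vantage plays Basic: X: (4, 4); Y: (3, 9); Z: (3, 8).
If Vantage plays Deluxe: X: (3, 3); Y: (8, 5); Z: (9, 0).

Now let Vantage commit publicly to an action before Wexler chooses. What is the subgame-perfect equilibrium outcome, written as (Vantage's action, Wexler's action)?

(Deluxe, Y)

Backward induction with Vantage moving first.
- Basic → Wexler plays Y (best of 4, 9, 8); Vantage gets 3.
- Deluxe → Wexler plays Y (best of 3, 5, 0); Vantage gets 8.
Vantage's induced payoffs are 3, 8, so Vantage commits to Deluxe. Subgame-perfect outcome: (Deluxe, Y) with payoffs (8, 5).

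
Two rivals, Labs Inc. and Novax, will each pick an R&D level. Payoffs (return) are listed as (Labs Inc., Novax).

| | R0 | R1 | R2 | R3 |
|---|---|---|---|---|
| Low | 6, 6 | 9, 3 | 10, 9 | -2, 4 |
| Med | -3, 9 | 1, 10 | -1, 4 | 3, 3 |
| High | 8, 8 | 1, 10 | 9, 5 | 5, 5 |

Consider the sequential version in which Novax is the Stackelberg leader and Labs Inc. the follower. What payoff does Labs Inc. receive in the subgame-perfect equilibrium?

Work backward from Labs Inc.'s decision.
- R0 → Labs Inc. plays High (best of 6, -3, 8); Novax gets 8.
- R1 → Labs Inc. plays Low (best of 9, 1, 1); Novax gets 3.
- R2 → Labs Inc. plays Low (best of 10, -1, 9); Novax gets 9.
- R3 → Labs Inc. plays High (best of -2, 3, 5); Novax gets 5.
Among 8, 3, 9, 5, the best is 9 at R2. Subgame-perfect outcome: (Low, R2) with payoffs (10, 9).

10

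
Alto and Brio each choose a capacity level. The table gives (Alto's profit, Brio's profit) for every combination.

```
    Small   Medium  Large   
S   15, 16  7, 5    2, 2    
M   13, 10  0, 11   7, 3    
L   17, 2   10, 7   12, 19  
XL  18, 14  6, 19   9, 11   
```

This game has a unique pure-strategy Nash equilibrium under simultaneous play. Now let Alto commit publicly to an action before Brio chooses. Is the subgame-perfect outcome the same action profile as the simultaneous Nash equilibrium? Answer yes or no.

no

Brio best-responds to each possible Alto move:
- S → Brio plays Small (best of 16, 5, 2); Alto gets 15.
- M → Brio plays Medium (best of 10, 11, 3); Alto gets 0.
- L → Brio plays Large (best of 2, 7, 19); Alto gets 12.
- XL → Brio plays Medium (best of 14, 19, 11); Alto gets 6.
Alto's induced payoffs are 15, 0, 12, 6, so Alto commits to S. Subgame-perfect outcome: (S, Small) with payoffs (15, 16).
For the simultaneous game, intersect best replies.
Alto's best replies: Small→XL; Medium→L; Large→L.
Brio's best replies: S→Small; M→Medium; L→Large; XL→Medium.
Only (L, Large) has each player best-responding; Nash payoffs (12, 19).
Sequential outcome (S, Small) differs from the Nash profile (L, Large).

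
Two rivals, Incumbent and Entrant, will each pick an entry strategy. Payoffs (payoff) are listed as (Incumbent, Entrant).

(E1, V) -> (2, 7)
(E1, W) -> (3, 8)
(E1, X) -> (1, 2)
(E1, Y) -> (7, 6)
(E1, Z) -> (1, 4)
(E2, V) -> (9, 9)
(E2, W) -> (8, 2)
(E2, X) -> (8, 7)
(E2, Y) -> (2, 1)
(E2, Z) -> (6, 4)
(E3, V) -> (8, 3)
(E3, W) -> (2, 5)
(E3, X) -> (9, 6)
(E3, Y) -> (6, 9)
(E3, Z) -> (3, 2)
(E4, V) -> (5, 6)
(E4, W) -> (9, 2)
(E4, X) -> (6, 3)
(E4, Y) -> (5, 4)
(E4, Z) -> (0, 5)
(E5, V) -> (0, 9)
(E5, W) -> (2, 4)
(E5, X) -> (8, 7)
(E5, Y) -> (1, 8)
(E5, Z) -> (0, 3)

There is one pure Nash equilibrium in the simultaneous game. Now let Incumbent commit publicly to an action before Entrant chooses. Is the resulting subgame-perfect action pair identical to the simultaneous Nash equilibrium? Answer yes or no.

yes

Work backward from Entrant's decision.
- E1: Entrant compares 7, 8, 2, 6, 4 and picks W; Incumbent would get 3.
- E2: Entrant compares 9, 2, 7, 1, 4 and picks V; Incumbent would get 9.
- E3: Entrant compares 3, 5, 6, 9, 2 and picks Y; Incumbent would get 6.
- E4: Entrant compares 6, 2, 3, 4, 5 and picks V; Incumbent would get 5.
- E5: Entrant compares 9, 4, 7, 8, 3 and picks V; Incumbent would get 0.
Incumbent's induced payoffs are 3, 9, 6, 5, 0, so Incumbent commits to E2. Subgame-perfect outcome: (E2, V) with payoffs (9, 9).
Now find the simultaneous Nash equilibrium.
Incumbent's best replies: V→E2; W→E4; X→E3; Y→E1; Z→E2.
Entrant's best replies: E1→W; E2→V; E3→Y; E4→V; E5→V.
Only (E2, V) has each player best-responding; Nash payoffs (9, 9).
Sequential outcome (E2, V) coincides with the Nash profile (E2, V).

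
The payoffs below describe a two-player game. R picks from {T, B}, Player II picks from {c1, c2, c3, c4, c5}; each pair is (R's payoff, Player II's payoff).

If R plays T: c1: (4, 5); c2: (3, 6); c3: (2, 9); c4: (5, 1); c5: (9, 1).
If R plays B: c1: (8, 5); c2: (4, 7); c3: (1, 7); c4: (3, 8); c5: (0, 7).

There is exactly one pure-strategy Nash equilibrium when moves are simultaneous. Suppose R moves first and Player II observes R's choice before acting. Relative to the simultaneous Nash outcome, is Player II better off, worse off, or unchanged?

worse off

Solve by backward induction (R leads).
- T → Player II plays c3 (best of 5, 6, 9, 1, 1); R gets 2.
- B → Player II plays c4 (best of 5, 7, 7, 8, 7); R gets 3.
Among 2, 3, the best is 3 at B. Subgame-perfect outcome: (B, c4) with payoffs (3, 8).
For the simultaneous game, intersect best replies.
R's best replies: c1→B; c2→B; c3→T; c4→T; c5→T.
Player II's best replies: T→c3; B→c4.
Only (T, c3) has each player best-responding; Nash payoffs (2, 9).
Player II earns 8 sequentially versus 9 at the Nash outcome: worse off.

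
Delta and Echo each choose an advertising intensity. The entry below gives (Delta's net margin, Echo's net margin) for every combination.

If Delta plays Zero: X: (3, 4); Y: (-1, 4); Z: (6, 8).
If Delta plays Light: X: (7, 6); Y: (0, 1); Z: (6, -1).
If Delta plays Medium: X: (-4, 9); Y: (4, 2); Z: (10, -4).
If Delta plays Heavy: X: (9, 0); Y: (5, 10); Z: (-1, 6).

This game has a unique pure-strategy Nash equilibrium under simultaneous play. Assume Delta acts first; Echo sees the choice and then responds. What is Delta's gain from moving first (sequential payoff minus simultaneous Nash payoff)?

Solve by backward induction (Delta leads).
- Zero: Echo compares 4, 4, 8 and picks Z; Delta would get 6.
- Light: Echo compares 6, 1, -1 and picks X; Delta would get 7.
- Medium: Echo compares 9, 2, -4 and picks X; Delta would get -4.
- Heavy: Echo compares 0, 10, 6 and picks Y; Delta would get 5.
Delta's induced payoffs are 6, 7, -4, 5, so Delta commits to Light. Subgame-perfect outcome: (Light, X) with payoffs (7, 6).
Under simultaneous play:
Delta's best replies: X→Heavy; Y→Heavy; Z→Medium.
Echo's best replies: Zero→Z; Light→X; Medium→X; Heavy→Y.
The unique mutual best reply is (Heavy, Y), giving (5, 10).
Delta's commitment gain: 7 − 5 = 2.

2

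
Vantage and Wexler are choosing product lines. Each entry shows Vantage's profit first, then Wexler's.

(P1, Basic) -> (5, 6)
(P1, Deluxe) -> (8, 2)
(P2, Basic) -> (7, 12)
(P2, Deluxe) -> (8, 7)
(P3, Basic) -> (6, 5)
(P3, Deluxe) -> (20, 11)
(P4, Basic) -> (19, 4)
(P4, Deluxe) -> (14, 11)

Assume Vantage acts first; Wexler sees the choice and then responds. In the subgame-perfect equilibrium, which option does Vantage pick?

Work backward from Wexler's decision.
- P1: Wexler compares 6, 2 and picks Basic; Vantage would get 5.
- P2: Wexler compares 12, 7 and picks Basic; Vantage would get 7.
- P3: Wexler compares 5, 11 and picks Deluxe; Vantage would get 20.
- P4: Wexler compares 4, 11 and picks Deluxe; Vantage would get 14.
Maximizing over 5, 7, 20, 14, Vantage chooses P3. Subgame-perfect outcome: (P3, Deluxe) with payoffs (20, 11).

P3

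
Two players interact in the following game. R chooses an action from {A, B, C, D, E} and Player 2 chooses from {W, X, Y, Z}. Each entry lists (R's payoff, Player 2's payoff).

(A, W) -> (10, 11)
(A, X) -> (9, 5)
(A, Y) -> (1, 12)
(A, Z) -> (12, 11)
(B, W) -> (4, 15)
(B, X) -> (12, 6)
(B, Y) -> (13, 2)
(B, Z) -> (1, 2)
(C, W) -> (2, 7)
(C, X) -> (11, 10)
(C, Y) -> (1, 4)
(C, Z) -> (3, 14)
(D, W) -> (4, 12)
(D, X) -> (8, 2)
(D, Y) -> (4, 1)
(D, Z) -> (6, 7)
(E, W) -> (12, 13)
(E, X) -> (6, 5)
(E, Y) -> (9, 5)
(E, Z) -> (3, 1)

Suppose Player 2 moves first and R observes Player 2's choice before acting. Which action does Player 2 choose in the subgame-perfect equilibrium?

W

Work backward from R's decision.
- W: R compares 10, 4, 2, 4, 12 and picks E; Player 2 would get 13.
- X: R compares 9, 12, 11, 8, 6 and picks B; Player 2 would get 6.
- Y: R compares 1, 13, 1, 4, 9 and picks B; Player 2 would get 2.
- Z: R compares 12, 1, 3, 6, 3 and picks A; Player 2 would get 11.
Among 13, 6, 2, 11, the best is 13 at W. Subgame-perfect outcome: (E, W) with payoffs (12, 13).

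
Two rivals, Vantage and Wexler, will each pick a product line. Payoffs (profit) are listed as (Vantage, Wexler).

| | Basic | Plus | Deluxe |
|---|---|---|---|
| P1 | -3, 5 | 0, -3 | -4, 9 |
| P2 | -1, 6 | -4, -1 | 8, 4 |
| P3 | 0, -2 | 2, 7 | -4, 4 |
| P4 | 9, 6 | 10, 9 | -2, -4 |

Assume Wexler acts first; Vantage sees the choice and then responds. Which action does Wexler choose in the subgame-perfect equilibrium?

Vantage best-responds to each possible Wexler move:
- Basic: Vantage compares -3, -1, 0, 9 and picks P4; Wexler would get 6.
- Plus: Vantage compares 0, -4, 2, 10 and picks P4; Wexler would get 9.
- Deluxe: Vantage compares -4, 8, -4, -2 and picks P2; Wexler would get 4.
Maximizing over 6, 9, 4, Wexler chooses Plus. Subgame-perfect outcome: (P4, Plus) with payoffs (10, 9).

Plus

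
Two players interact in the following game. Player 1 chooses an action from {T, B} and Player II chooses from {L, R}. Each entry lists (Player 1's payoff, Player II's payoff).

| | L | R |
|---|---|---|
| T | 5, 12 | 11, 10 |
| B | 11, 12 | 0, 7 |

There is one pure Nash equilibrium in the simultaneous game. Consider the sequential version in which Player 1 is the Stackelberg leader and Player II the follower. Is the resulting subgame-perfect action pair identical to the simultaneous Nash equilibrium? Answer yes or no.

Backward induction with Player 1 moving first.
- T: Player II compares 12, 10 and picks L; Player 1 would get 5.
- B: Player II compares 12, 7 and picks L; Player 1 would get 11.
Player 1's induced payoffs are 5, 11, so Player 1 commits to B. Subgame-perfect outcome: (B, L) with payoffs (11, 12).
For the simultaneous game, intersect best replies.
Player 1's best replies: L→B; R→T.
Player II's best replies: T→L; B→L.
Only (B, L) has each player best-responding; Nash payoffs (11, 12).
Sequential outcome (B, L) coincides with the Nash profile (B, L).

yes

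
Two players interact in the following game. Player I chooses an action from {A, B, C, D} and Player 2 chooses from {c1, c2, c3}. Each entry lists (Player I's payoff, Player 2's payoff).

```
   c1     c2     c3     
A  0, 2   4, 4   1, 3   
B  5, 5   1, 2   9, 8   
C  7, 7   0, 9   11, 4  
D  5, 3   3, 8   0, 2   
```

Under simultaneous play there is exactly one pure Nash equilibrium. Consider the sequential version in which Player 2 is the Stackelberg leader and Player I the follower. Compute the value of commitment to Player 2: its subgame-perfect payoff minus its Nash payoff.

Backward induction with Player 2 moving first.
- c1: BR = C, leader payoff 7.
- c2: BR = A, leader payoff 4.
- c3: BR = C, leader payoff 4.
Maximizing over 7, 4, 4, Player 2 chooses c1. Subgame-perfect outcome: (C, c1) with payoffs (7, 7).
Under simultaneous play:
Player I's best replies: c1→C; c2→A; c3→C.
Player 2's best replies: A→c2; B→c3; C→c2; D→c2.
The unique mutual best reply is (A, c2), giving (4, 4).
Player 2's commitment gain: 7 − 4 = 3.

3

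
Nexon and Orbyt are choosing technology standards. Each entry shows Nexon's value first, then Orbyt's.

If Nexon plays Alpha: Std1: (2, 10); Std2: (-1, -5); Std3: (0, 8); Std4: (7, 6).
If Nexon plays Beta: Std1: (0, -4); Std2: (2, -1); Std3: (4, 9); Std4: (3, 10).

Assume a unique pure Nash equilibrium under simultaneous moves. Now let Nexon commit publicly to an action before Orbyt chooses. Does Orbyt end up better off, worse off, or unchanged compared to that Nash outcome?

unchanged

Solve by backward induction (Nexon leads).
- Alpha: Orbyt compares 10, -5, 8, 6 and picks Std1; Nexon would get 2.
- Beta: Orbyt compares -4, -1, 9, 10 and picks Std4; Nexon would get 3.
Maximizing over 2, 3, Nexon chooses Beta. Subgame-perfect outcome: (Beta, Std4) with payoffs (3, 10).
Under simultaneous play:
Nexon's best replies: Std1→Alpha; Std2→Beta; Std3→Beta; Std4→Alpha.
Orbyt's best replies: Alpha→Std1; Beta→Std4.
Only (Alpha, Std1) has each player best-responding; Nash payoffs (2, 10).
Orbyt earns 10 sequentially versus 10 at the Nash outcome: unchanged.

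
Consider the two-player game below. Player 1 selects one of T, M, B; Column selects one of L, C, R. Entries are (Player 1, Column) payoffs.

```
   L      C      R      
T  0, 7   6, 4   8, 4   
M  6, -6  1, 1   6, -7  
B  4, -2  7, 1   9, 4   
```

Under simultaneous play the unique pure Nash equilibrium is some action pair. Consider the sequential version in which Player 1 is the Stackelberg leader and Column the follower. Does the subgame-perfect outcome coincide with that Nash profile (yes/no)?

yes

Solve by backward induction (Player 1 leads).
- T: Column compares 7, 4, 4 and picks L; Player 1 would get 0.
- M: Column compares -6, 1, -7 and picks C; Player 1 would get 1.
- B: Column compares -2, 1, 4 and picks R; Player 1 would get 9.
Player 1's induced payoffs are 0, 1, 9, so Player 1 commits to B. Subgame-perfect outcome: (B, R) with payoffs (9, 4).
Now find the simultaneous Nash equilibrium.
Player 1's best replies: L→M; C→B; R→B.
Column's best replies: T→L; M→C; B→R.
The unique mutual best reply is (B, R), giving (9, 4).
Sequential outcome (B, R) coincides with the Nash profile (B, R).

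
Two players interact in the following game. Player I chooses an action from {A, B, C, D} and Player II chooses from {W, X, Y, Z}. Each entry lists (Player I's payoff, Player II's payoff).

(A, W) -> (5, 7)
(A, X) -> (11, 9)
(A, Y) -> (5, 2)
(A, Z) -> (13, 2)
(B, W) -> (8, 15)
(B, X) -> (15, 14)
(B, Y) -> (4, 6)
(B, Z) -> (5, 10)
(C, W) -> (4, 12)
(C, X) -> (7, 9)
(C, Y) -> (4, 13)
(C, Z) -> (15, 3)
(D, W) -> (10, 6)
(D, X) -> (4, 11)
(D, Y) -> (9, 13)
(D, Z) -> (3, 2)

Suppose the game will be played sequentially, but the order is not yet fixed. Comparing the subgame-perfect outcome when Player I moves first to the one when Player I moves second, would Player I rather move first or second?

second

If Player I leads: Player II's best replies are A→X, B→W, C→Y, D→Y; Player I's induced payoffs 11, 8, 4, 9; outcome (A, X), payoffs (11, 9).
If Player II leads: Player I's best replies are W→D, X→B, Y→D, Z→C; Player II's induced payoffs 6, 14, 13, 3; outcome (B, X), payoffs (15, 14).
Player I gets 11 moving first and 15 moving second, so Player I prefers to move second.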